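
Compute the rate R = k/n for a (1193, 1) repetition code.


Rate = k/n = 1/1193

1/1193


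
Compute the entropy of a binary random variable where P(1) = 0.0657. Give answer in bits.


H = -p*log2(p) - (1-p)*log2(1-p). -0.0657*log2(0.0657) = 0.258067; -0.9343*log2(0.9343) = 0.091601. H = 0.258067 + 0.091601 = 0.3497

0.3497 bits


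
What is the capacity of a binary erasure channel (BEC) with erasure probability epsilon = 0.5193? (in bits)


C = 1 - epsilon = 1 - 0.5193 = 0.4807

0.4807 bits


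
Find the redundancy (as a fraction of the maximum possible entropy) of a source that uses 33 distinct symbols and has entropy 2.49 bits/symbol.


H_max = log2(K) = log2(33) = 5.0444 bits/symbol. Redundancy = 1 - H/H_max = 1 - 2.49/5.0444 = 1 - 0.4936 = 0.5064

0.5064


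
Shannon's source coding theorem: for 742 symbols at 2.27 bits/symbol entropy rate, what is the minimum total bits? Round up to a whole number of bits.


Minimum bits >= n * H = 742 * 2.27 = 1684.34, rounded up to a whole number of bits = 1685

1685 bits


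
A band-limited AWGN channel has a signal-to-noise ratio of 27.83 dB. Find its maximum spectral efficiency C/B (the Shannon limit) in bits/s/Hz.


SNR_linear = 10^(27.83/10) = 606.7363; C/B = log2(1 + SNR_linear) = log2(1 + 606.7363) = 9.2473

9.2473 bits/s/Hz


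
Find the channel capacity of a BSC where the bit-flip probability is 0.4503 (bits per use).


H(p) = -p*log2(p) - (1-p)*log2(1-p) = -0.4503*log2(0.4503) - 0.5497*log2(0.5497) = 0.518314 + 0.474547 = 0.9929. C = 1 - H(p) = 1 - 0.9929 = 0.0071

0.0071 bits


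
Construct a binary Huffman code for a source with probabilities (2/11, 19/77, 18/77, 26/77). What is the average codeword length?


Huffman construction (repeatedly merge the two least-probable nodes; each merge adds 1 bit to every symbol beneath it): 2/11 + 18/77 = 32/77; 19/77 + 26/77 = 45/77; 32/77 + 45/77 = 1. Resulting codeword lengths (in the order the probabilities were given): (2, 2, 2, 2). L_avg = sum(p_i * l_i) = 2/11*2 + 19/77*2 + 18/77*2 + 26/77*2 = 2

2.0 bits


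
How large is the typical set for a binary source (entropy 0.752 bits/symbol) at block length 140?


log2|A_typical| = nH = 140 * 0.752 = 105.28, so |A_typical| ~ 2^105.28 = 4.925e+31

4.925e+31


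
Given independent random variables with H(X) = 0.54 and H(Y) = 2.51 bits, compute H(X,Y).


For independent variables, H(X,Y) = H(X) + H(Y) = 0.54 + 2.51 = 3.05

3.05 bits


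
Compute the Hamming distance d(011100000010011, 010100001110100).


Count differing positions: . . ^ . . . . . ^ ^ . . ^ ^ ^ = 6 differences

6


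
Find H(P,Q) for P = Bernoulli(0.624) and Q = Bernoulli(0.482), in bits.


H(P,Q) = -p*log2(q) - (1-p)*log2(1-q). -0.624*log2(0.482) = 0.657006; -0.376*log2(0.518) = 0.356815. H(P,Q) = 0.657006 + 0.356815 = 1.0138

1.0138 bits


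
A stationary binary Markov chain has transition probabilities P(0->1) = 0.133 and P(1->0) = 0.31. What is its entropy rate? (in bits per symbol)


Stationary distribution: pi_0 = p10/(p01+p10) = 0.6998, pi_1 = 0.3002. Entropy rate H' = pi_0*H(p01) + pi_1*H(p10) = 0.6998*0.5656 + 0.3002*0.8932 = 0.664

0.664 bits/symbol


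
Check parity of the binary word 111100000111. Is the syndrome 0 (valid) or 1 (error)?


Syndrome = XOR of all bits = 1 XOR 1 XOR 1 XOR 1 XOR 0 XOR 0 XOR 0 XOR 0 XOR 0 XOR 1 XOR 1 XOR 1 = 1

1


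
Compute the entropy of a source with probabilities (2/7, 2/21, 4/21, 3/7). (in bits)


H = -sum(p_i * log2(p_i)). Terms: -(2/7)*log2(2/7) = 0.516387; -(2/21)*log2(2/21) = 0.323078; -(4/21)*log2(4/21) = 0.455680; -(3/7)*log2(3/7) = 0.523882. H = 0.516387 + 0.323078 + 0.455680 + 0.523882 = 1.819

1.819 bits


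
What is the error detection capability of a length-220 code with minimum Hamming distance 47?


Detection capability = d_min - 1 = 47 - 1 = 46

46 errors


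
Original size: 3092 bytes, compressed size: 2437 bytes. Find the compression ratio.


Ratio = original / compressed = 3092 / 2437 = 1.2688

1.2688


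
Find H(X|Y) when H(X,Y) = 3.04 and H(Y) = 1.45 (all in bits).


H(X|Y) = H(X,Y) - H(Y) = 3.04 - 1.45 = 1.59

1.59 bits


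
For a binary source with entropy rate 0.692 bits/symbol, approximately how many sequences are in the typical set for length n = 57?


log2|A_typical| = nH = 57 * 0.692 = 39.444, so |A_typical| ~ 2^39.444 = 7.479e+11

7.479e+11


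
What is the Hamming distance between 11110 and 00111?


Count differing positions: ^ ^ . . ^ = 3 differences

3


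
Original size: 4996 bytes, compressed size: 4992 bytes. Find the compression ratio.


Ratio = original / compressed = 4996 / 4992 = 1.0008

1.0008


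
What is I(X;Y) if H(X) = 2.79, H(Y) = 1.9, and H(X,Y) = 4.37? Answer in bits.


I(X;Y) = H(X) + H(Y) - H(X,Y) = 2.79 + 1.9 - 4.37 = 0.32

0.32 bits


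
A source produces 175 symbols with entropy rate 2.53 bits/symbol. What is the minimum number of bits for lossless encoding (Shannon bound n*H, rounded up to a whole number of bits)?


Minimum bits >= n * H = 175 * 2.53 = 442.75, rounded up to a whole number of bits = 443

443 bits


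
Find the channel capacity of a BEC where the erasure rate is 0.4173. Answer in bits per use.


C = 1 - epsilon = 1 - 0.4173 = 0.5827

0.5827 bits


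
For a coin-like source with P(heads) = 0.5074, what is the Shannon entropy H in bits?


H = -p*log2(p) - (1-p)*log2(1-p). -0.5074*log2(0.5074) = 0.496645; -0.4926*log2(0.4926) = 0.503197. H = 0.496645 + 0.503197 = 0.9998

0.9998 bits


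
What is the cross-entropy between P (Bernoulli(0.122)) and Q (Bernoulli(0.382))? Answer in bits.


H(P,Q) = -p*log2(q) - (1-p)*log2(1-q). -0.122*log2(0.382) = 0.169379; -0.878*log2(0.618) = 0.609614. H(P,Q) = 0.169379 + 0.609614 = 0.779

0.779 bits


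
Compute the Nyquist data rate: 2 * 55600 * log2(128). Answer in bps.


Rate = 2 * B * log2(M) = 2 * 55600 * 7.0 = 778400.0

778400.0 bps


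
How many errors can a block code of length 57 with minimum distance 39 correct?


Correction capability = floor((d-1)/2) = floor((39-1)/2) = 19

19 errors


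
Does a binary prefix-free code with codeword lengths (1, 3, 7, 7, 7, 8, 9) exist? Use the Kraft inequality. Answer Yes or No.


Kraft sum = sum(2^(-l_i)) = 0.6543, need <= 1. Result: satisfied (a binary prefix-free code with these lengths exists)

Yes


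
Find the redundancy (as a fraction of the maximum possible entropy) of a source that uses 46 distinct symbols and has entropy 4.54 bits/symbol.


H_max = log2(K) = log2(46) = 5.5236 bits/symbol. Redundancy = 1 - H/H_max = 1 - 4.54/5.5236 = 1 - 0.8219 = 0.1781

0.1781


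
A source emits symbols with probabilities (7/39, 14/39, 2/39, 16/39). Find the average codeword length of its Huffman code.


Huffman construction (repeatedly merge the two least-probable nodes; each merge adds 1 bit to every symbol beneath it): 2/39 + 7/39 = 3/13; 3/13 + 14/39 = 23/39; 16/39 + 23/39 = 1. Resulting codeword lengths (in the order the probabilities were given): (3, 2, 3, 1). L_avg = sum(p_i * l_i) = 7/39*3 + 14/39*2 + 2/39*3 + 16/39*1 = 71/39 = 1.8205

1.8205 bits


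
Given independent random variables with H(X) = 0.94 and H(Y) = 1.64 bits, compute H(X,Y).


For independent variables, H(X,Y) = H(X) + H(Y) = 0.94 + 1.64 = 2.58

2.58 bits


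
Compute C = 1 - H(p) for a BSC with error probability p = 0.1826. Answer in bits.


H(p) = -p*log2(p) - (1-p)*log2(1-p) = -0.1826*log2(0.1826) - 0.8174*log2(0.8174) = 0.447962 + 0.237770 = 0.6857. C = 1 - H(p) = 1 - 0.6857 = 0.3143

0.3143 bits


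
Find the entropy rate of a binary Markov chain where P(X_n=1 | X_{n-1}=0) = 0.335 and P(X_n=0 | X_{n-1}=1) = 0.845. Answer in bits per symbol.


Stationary distribution: pi_0 = p10/(p01+p10) = 0.7161, pi_1 = 0.2839. Entropy rate H' = pi_0*H(p01) + pi_1*H(p10) = 0.7161*0.92 + 0.2839*0.6222 = 0.8354

0.8354 bits/symbol


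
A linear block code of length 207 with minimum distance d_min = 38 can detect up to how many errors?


Detection capability = d_min - 1 = 38 - 1 = 37

37 errors


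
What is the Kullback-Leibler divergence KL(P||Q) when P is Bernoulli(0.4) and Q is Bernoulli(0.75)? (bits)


KL = p*log2(p/q) + (1-p)*log2((1-p)/(1-q)) = 0.4*log2(0.4/0.75) + 0.6*log2(0.6/0.25) = 0.3951

0.3951 bits


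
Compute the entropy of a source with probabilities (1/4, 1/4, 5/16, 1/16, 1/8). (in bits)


H = -sum(p_i * log2(p_i)). Terms: -(1/4)*log2(1/4) = 0.500000; -(1/4)*log2(1/4) = 0.500000; -(5/16)*log2(5/16) = 0.524397; -(1/16)*log2(1/16) = 0.250000; -(1/8)*log2(1/8) = 0.375000. H = 0.500000 + 0.500000 + 0.524397 + 0.250000 + 0.375000 = 2.1494

2.1494 bits


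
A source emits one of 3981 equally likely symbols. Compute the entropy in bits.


H = log2(n) = log2(3981) = 11.9589

11.9589 bits


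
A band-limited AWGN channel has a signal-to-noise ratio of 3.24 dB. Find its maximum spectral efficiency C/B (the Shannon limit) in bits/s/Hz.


SNR_linear = 10^(3.24/10) = 2.1086; C/B = log2(1 + SNR_linear) = log2(1 + 2.1086) = 1.6363

1.6363 bits/s/Hz


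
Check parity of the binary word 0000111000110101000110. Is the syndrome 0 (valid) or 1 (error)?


Syndrome = XOR of all bits = 0 XOR 0 XOR 0 XOR 0 XOR 1 XOR 1 XOR 1 XOR 0 XOR 0 XOR 0 XOR 1 XOR 1 XOR 0 XOR 1 XOR 0 XOR 1 XOR 0 XOR 0 XOR 0 XOR 1 XOR 1 XOR 0 = 1

1


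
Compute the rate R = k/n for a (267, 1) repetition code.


Rate = k/n = 1/267

1/267


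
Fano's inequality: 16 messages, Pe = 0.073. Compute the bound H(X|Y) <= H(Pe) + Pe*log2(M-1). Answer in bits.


H(Pe) = -Pe*log2(Pe) - (1-Pe)*log2(1-Pe) = -0.073*log2(0.073) - 0.927*log2(0.927) = 0.275645 + 0.101376 = 0.377. Pe*log2(M-1) = 0.073*log2(15) = 0.285203. Bound = H(Pe) + Pe*log2(M-1) = 0.275645 + 0.101376 + 0.285203 = 0.6622

0.6622 bits


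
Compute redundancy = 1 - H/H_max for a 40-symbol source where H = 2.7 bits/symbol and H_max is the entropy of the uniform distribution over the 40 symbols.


H_max = log2(K) = log2(40) = 5.3219 bits/symbol. Redundancy = 1 - H/H_max = 1 - 2.7/5.3219 = 1 - 0.5073 = 0.4927

0.4927


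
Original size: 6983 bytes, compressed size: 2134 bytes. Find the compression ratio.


Ratio = original / compressed = 6983 / 2134 = 3.2723

3.2723


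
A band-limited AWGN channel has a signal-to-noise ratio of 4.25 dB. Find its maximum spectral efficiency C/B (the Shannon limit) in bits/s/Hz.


SNR_linear = 10^(4.25/10) = 2.6607; C/B = log2(1 + SNR_linear) = log2(1 + 2.6607) = 1.8721

1.8721 bits/s/Hz


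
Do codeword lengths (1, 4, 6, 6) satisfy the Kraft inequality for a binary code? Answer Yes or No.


Kraft sum = sum(2^(-l_i)) = 0.5938, need <= 1. Result: satisfied (a binary prefix-free code with these lengths exists)

Yes


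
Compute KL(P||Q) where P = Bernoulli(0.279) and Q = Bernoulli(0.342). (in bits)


KL = p*log2(p/q) + (1-p)*log2((1-p)/(1-q)) = 0.279*log2(0.279/0.342) + 0.721*log2(0.721/0.658) = 0.0132

0.0132 bits


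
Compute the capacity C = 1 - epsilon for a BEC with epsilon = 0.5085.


C = 1 - epsilon = 1 - 0.5085 = 0.4915

0.4915 bits


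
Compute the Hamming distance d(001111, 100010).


Count differing positions: ^ . ^ ^ . ^ = 4 differences

4


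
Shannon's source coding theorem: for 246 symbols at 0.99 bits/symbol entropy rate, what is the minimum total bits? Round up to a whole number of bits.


Minimum bits >= n * H = 246 * 0.99 = 243.54, rounded up to a whole number of bits = 244

244 bits


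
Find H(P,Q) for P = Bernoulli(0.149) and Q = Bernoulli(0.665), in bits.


H(P,Q) = -p*log2(q) - (1-p)*log2(1-q). -0.149*log2(0.665) = 0.087697; -0.851*log2(0.335) = 1.342680. H(P,Q) = 0.087697 + 1.342680 = 1.4304

1.4304 bits


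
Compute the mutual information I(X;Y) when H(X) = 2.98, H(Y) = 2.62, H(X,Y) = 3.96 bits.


I(X;Y) = H(X) + H(Y) - H(X,Y) = 2.98 + 2.62 - 3.96 = 1.64

1.64 bits


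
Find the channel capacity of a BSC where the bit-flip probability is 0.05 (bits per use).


H(p) = -p*log2(p) - (1-p)*log2(1-p) = -0.05*log2(0.05) - 0.95*log2(0.95) = 0.216096 + 0.070301 = 0.2864. C = 1 - H(p) = 1 - 0.2864 = 0.7136

0.7136 bits


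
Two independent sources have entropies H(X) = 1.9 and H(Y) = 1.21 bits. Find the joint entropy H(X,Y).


For independent variables, H(X,Y) = H(X) + H(Y) = 1.9 + 1.21 = 3.11

3.11 bits


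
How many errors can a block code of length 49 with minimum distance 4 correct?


Correction capability = floor((d-1)/2) = floor((4-1)/2) = 1

1 errors


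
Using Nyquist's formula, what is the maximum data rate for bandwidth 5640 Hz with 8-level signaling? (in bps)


Rate = 2 * B * log2(M) = 2 * 5640 * 3.0 = 33840.0

33840.0 bps


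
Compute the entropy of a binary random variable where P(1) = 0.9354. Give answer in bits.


H = -p*log2(p) - (1-p)*log2(1-p). -0.9354*log2(0.9354) = 0.090121; -0.0646*log2(0.0646) = 0.255320. H = 0.090121 + 0.255320 = 0.3454

0.3454 bits


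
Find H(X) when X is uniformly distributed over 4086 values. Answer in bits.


H = log2(n) = log2(4086) = 11.9965

11.9965 bits


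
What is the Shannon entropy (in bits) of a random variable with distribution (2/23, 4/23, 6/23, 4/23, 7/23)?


H = -sum(p_i * log2(p_i)). Terms: -(2/23)*log2(2/23) = 0.306397; -(4/23)*log2(4/23) = 0.438880; -(6/23)*log2(6/23) = 0.505722; -(4/23)*log2(4/23) = 0.438880; -(7/23)*log2(7/23) = 0.522324. H = 0.306397 + 0.438880 + 0.505722 + 0.438880 + 0.522324 = 2.2122

2.2122 bits


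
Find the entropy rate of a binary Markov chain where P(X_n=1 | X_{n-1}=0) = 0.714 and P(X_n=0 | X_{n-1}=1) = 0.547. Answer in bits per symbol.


Stationary distribution: pi_0 = p10/(p01+p10) = 0.4338, pi_1 = 0.5662. Entropy rate H' = pi_0*H(p01) + pi_1*H(p10) = 0.4338*0.8635 + 0.5662*0.9936 = 0.9372

0.9372 bits/symbol


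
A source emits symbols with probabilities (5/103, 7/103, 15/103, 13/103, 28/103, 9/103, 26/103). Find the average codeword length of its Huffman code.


Huffman construction (repeatedly merge the two least-probable nodes; each merge adds 1 bit to every symbol beneath it): 5/103 + 7/103 = 12/103; 9/103 + 12/103 = 21/103; 13/103 + 15/103 = 28/103; 21/103 + 26/103 = 47/103; 28/103 + 28/103 = 56/103; 47/103 + 56/103 = 1. Resulting codeword lengths (in the order the probabilities were given): (4, 4, 3, 3, 2, 3, 2). L_avg = sum(p_i * l_i) = 5/103*4 + 7/103*4 + 15/103*3 + 13/103*3 + 28/103*2 + 9/103*3 + 26/103*2 = 267/103 = 2.5922

2.5922 bits


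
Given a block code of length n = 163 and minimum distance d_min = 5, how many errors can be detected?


Detection capability = d_min - 1 = 5 - 1 = 4

4 errors


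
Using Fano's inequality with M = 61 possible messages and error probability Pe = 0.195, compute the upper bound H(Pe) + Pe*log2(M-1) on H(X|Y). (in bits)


H(Pe) = -Pe*log2(Pe) - (1-Pe)*log2(1-Pe) = -0.195*log2(0.195) - 0.805*log2(0.805) = 0.459899 + 0.251916 = 0.7118. Pe*log2(M-1) = 0.195*log2(60) = 1.151844. Bound = H(Pe) + Pe*log2(M-1) = 0.459899 + 0.251916 + 1.151844 = 1.8637

1.8637 bits


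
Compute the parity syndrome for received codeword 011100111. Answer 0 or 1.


Syndrome = XOR of all bits = 0 XOR 1 XOR 1 XOR 1 XOR 0 XOR 0 XOR 1 XOR 1 XOR 1 = 0

0


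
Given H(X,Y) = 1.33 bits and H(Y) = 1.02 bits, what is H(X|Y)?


H(X|Y) = H(X,Y) - H(Y) = 1.33 - 1.02 = 0.31

0.31 bits


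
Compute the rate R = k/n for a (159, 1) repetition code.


Rate = k/n = 1/159

1/159


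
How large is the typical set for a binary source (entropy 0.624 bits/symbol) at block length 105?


log2|A_typical| = nH = 105 * 0.624 = 65.52, so |A_typical| ~ 2^65.52 = 5.290e+19

5.290e+19


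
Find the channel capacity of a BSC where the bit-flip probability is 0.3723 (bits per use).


H(p) = -p*log2(p) - (1-p)*log2(1-p) = -0.3723*log2(0.3723) - 0.6277*log2(0.6277) = 0.530700 + 0.421722 = 0.9524. C = 1 - H(p) = 1 - 0.9524 = 0.0476

0.0476 bits


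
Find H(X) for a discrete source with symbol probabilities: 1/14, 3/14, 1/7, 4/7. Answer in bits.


H = -sum(p_i * log2(p_i)). Terms: -(1/14)*log2(1/14) = 0.271954; -(3/14)*log2(3/14) = 0.476227; -(1/7)*log2(1/7) = 0.401051; -(4/7)*log2(4/7) = 0.461346. H = 0.271954 + 0.476227 + 0.401051 + 0.461346 = 1.6106

1.6106 bits


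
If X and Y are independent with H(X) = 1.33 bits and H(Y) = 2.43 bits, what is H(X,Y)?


For independent variables, H(X,Y) = H(X) + H(Y) = 1.33 + 2.43 = 3.76

3.76 bits


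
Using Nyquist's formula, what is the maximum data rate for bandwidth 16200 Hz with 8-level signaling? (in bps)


Rate = 2 * B * log2(M) = 2 * 16200 * 3.0 = 97200.0

97200.0 bps


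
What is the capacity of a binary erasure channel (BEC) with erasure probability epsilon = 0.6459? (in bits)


C = 1 - epsilon = 1 - 0.6459 = 0.3541

0.3541 bits


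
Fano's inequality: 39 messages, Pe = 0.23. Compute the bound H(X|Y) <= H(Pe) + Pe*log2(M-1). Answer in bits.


H(Pe) = -Pe*log2(Pe) - (1-Pe)*log2(1-Pe) = -0.23*log2(0.23) - 0.77*log2(0.77) = 0.487668 + 0.290344 = 0.778. Pe*log2(M-1) = 0.23*log2(38) = 1.207023. Bound = H(Pe) + Pe*log2(M-1) = 0.487668 + 0.290344 + 1.207023 = 1.985

1.985 bits


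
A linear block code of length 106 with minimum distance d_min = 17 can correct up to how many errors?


Correction capability = floor((d-1)/2) = floor((17-1)/2) = 8

8 errors


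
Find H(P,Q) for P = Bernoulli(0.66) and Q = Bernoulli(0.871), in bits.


H(P,Q) = -p*log2(q) - (1-p)*log2(1-q). -0.66*log2(0.871) = 0.131509; -0.34*log2(0.129) = 1.004549. H(P,Q) = 0.131509 + 1.004549 = 1.1361

1.1361 bits


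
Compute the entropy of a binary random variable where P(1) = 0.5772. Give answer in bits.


H = -p*log2(p) - (1-p)*log2(1-p). -0.5772*log2(0.5772) = 0.457637; -0.4228*log2(0.4228) = 0.525098. H = 0.457637 + 0.525098 = 0.9827

0.9827 bits


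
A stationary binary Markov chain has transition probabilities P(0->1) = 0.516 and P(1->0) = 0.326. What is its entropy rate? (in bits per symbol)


Stationary distribution: pi_0 = p10/(p01+p10) = 0.3872, pi_1 = 0.6128. Entropy rate H' = pi_0*H(p01) + pi_1*H(p10) = 0.3872*0.9993 + 0.6128*0.9108 = 0.945

0.945 bits/symbol


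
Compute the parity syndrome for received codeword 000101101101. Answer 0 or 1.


Syndrome = XOR of all bits = 0 XOR 0 XOR 0 XOR 1 XOR 0 XOR 1 XOR 1 XOR 0 XOR 1 XOR 1 XOR 0 XOR 1 = 0

0


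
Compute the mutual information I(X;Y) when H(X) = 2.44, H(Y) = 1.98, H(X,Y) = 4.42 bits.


I(X;Y) = H(X) + H(Y) - H(X,Y) = 2.44 + 1.98 - 4.42 = 0.0

0.0 bits


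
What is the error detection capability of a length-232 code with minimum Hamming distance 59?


Detection capability = d_min - 1 = 59 - 1 = 58

58 errors


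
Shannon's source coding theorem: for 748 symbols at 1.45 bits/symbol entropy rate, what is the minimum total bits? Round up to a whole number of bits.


Minimum bits >= n * H = 748 * 1.45 = 1084.6, rounded up to a whole number of bits = 1085

1085 bits


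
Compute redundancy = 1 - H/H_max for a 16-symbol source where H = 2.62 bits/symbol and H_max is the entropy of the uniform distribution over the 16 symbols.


H_max = log2(K) = log2(16) = 4.0 bits/symbol. Redundancy = 1 - H/H_max = 1 - 2.62/4.0 = 1 - 0.655 = 0.345

0.345


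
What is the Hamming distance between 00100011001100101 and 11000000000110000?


Count differing positions: ^ ^ ^ . . . ^ ^ . . ^ . ^ . ^ . ^ = 9 differences

9


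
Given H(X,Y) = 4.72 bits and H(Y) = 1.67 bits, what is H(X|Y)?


H(X|Y) = H(X,Y) - H(Y) = 4.72 - 1.67 = 3.05

3.05 bits


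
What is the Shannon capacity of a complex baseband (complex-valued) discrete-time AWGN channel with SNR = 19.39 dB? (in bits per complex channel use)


SNR_linear = 10^(19.39/10) = 86.896; C = log2(1 + SNR_linear) = log2(1 + 86.896) = 6.4577

6.4577 bits/channel use


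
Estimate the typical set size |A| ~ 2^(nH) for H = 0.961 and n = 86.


log2|A_typical| = nH = 86 * 0.961 = 82.646, so |A_typical| ~ 2^82.646 = 7.567e+24

7.567e+24


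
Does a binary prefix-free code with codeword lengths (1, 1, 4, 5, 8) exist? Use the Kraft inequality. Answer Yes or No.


Kraft sum = sum(2^(-l_i)) = 1.0977, need <= 1. Result: violated (a binary prefix-free code with these lengths cannot exist)

No


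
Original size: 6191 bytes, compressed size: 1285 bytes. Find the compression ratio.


Ratio = original / compressed = 6191 / 1285 = 4.8179

4.8179


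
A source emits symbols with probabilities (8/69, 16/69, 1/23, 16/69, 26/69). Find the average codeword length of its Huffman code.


Huffman construction (repeatedly merge the two least-probable nodes; each merge adds 1 bit to every symbol beneath it): 1/23 + 8/69 = 11/69; 11/69 + 16/69 = 9/23; 16/69 + 26/69 = 14/23; 9/23 + 14/23 = 1. Resulting codeword lengths (in the order the probabilities were given): (3, 2, 3, 2, 2). L_avg = sum(p_i * l_i) = 8/69*3 + 16/69*2 + 1/23*3 + 16/69*2 + 26/69*2 = 149/69 = 2.1594

2.1594 bits


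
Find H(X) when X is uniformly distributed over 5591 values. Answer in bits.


H = log2(n) = log2(5591) = 12.4489

12.4489 bits


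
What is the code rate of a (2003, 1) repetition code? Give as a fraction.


Rate = k/n = 1/2003

1/2003


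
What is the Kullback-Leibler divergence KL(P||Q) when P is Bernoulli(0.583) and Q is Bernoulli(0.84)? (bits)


KL = p*log2(p/q) + (1-p)*log2((1-p)/(1-q)) = 0.583*log2(0.583/0.84) + 0.417*log2(0.417/0.16) = 0.2691

0.2691 bits


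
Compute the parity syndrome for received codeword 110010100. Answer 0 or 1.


Syndrome = XOR of all bits = 1 XOR 1 XOR 0 XOR 0 XOR 1 XOR 0 XOR 1 XOR 0 XOR 0 = 0

0


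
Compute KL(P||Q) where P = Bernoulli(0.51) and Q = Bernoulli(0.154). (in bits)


KL = p*log2(p/q) + (1-p)*log2((1-p)/(1-q)) = 0.51*log2(0.51/0.154) + 0.49*log2(0.49/0.846) = 0.495

0.495 bits


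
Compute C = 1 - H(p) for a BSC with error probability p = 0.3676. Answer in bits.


H(p) = -p*log2(p) - (1-p)*log2(1-p) = -0.3676*log2(0.3676) - 0.6324*log2(0.6324) = 0.530738 + 0.418074 = 0.9488. C = 1 - H(p) = 1 - 0.9488 = 0.0512

0.0512 bits


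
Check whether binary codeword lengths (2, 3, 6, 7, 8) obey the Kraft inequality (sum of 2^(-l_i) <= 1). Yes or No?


Kraft sum = sum(2^(-l_i)) = 0.4023, need <= 1. Result: satisfied (a binary prefix-free code with these lengths exists)

Yes


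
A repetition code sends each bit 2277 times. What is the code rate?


Rate = k/n = 1/2277

1/2277


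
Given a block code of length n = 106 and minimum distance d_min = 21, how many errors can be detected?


Detection capability = d_min - 1 = 21 - 1 = 20

20 errors


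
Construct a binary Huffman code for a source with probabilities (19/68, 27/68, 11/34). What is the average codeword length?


Huffman construction (repeatedly merge the two least-probable nodes; each merge adds 1 bit to every symbol beneath it): 19/68 + 11/34 = 41/68; 27/68 + 41/68 = 1. Resulting codeword lengths (in the order the probabilities were given): (2, 1, 2). L_avg = sum(p_i * l_i) = 19/68*2 + 27/68*1 + 11/34*2 = 109/68 = 1.6029

1.6029 bits


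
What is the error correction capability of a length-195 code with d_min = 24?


Correction capability = floor((d-1)/2) = floor((24-1)/2) = 11

11 errors


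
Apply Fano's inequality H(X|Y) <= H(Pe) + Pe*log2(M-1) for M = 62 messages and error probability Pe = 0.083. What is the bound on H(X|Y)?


H(Pe) = -Pe*log2(Pe) - (1-Pe)*log2(1-Pe) = -0.083*log2(0.083) - 0.917*log2(0.917) = 0.298032 + 0.114631 = 0.4127. Pe*log2(M-1) = 0.083*log2(61) = 0.492251. Bound = H(Pe) + Pe*log2(M-1) = 0.298032 + 0.114631 + 0.492251 = 0.9049

0.9049 bits


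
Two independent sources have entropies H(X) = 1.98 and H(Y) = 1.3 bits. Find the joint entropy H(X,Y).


For independent variables, H(X,Y) = H(X) + H(Y) = 1.98 + 1.3 = 3.28

3.28 bits


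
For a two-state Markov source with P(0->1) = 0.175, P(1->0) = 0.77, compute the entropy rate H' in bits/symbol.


Stationary distribution: pi_0 = p10/(p01+p10) = 0.8148, pi_1 = 0.1852. Entropy rate H' = pi_0*H(p01) + pi_1*H(p10) = 0.8148*0.669 + 0.1852*0.778 = 0.6892

0.6892 bits/symbol


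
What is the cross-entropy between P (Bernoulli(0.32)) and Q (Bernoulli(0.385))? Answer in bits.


H(P,Q) = -p*log2(q) - (1-p)*log2(1-q). -0.32*log2(0.385) = 0.440662; -0.68*log2(0.615) = 0.476912. H(P,Q) = 0.440662 + 0.476912 = 0.9176

0.9176 bits


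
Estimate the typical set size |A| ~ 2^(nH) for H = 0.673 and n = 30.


log2|A_typical| = nH = 30 * 0.673 = 20.19, so |A_typical| ~ 2^20.19 = 1.196e+06

1.196e+06


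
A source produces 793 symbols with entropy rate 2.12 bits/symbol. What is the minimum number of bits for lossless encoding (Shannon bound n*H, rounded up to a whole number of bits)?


Minimum bits >= n * H = 793 * 2.12 = 1681.16, rounded up to a whole number of bits = 1682

1682 bits


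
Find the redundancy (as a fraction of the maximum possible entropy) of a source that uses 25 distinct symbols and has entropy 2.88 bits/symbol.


H_max = log2(K) = log2(25) = 4.6439 bits/symbol. Redundancy = 1 - H/H_max = 1 - 2.88/4.6439 = 1 - 0.6202 = 0.3798

0.3798


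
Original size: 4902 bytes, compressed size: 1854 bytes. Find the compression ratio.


Ratio = original / compressed = 4902 / 1854 = 2.644

2.644


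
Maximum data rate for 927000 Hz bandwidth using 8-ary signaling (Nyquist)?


Rate = 2 * B * log2(M) = 2 * 927000 * 3.0 = 5562000.0

5562000.0 bps


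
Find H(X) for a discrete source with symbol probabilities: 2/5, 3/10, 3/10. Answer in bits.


H = -sum(p_i * log2(p_i)). Terms: -(2/5)*log2(2/5) = 0.528771; -(3/10)*log2(3/10) = 0.521090; -(3/10)*log2(3/10) = 0.521090. H = 0.528771 + 0.521090 + 0.521090 = 1.571

1.571 bits


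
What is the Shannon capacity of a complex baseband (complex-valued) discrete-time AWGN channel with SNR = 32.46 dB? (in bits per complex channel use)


SNR_linear = 10^(32.46/10) = 1761.976; C = log2(1 + SNR_linear) = log2(1 + 1761.976) = 10.7838

10.7838 bits/channel use


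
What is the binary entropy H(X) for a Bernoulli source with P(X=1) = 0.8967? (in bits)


H = -p*log2(p) - (1-p)*log2(1-p). -0.8967*log2(0.8967) = 0.141053; -0.1033*log2(0.1033) = 0.338317. H = 0.141053 + 0.338317 = 0.4794

0.4794 bits


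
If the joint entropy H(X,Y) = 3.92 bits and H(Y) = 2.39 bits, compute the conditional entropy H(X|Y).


H(X|Y) = H(X,Y) - H(Y) = 3.92 - 2.39 = 1.53

1.53 bits


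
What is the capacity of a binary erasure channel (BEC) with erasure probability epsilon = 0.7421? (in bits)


C = 1 - epsilon = 1 - 0.7421 = 0.2579

0.2579 bits


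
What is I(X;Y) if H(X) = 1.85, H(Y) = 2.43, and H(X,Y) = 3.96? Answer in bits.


I(X;Y) = H(X) + H(Y) - H(X,Y) = 1.85 + 2.43 - 3.96 = 0.32

0.32 bits


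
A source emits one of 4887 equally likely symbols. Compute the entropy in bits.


H = log2(n) = log2(4887) = 12.2547

12.2547 bits


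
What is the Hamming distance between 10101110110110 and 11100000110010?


Count differing positions: . ^ . . ^ ^ ^ . . . . ^ . . = 5 differences

5


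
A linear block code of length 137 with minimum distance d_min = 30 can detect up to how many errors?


Detection capability = d_min - 1 = 30 - 1 = 29

29 errors


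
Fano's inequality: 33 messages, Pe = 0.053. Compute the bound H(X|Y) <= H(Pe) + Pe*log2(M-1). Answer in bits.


H(Pe) = -Pe*log2(Pe) - (1-Pe)*log2(1-Pe) = -0.053*log2(0.053) - 0.947*log2(0.947) = 0.224607 + 0.074400 = 0.299. Pe*log2(M-1) = 0.053*log2(32) = 0.265000. Bound = H(Pe) + Pe*log2(M-1) = 0.224607 + 0.074400 + 0.265000 = 0.564

0.564 bits


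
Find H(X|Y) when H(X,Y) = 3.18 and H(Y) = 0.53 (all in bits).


H(X|Y) = H(X,Y) - H(Y) = 3.18 - 0.53 = 2.65

2.65 bits


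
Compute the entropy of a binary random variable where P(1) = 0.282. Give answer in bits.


H = -p*log2(p) - (1-p)*log2(1-p). -0.282*log2(0.282) = 0.514998; -0.718*log2(0.718) = 0.343164. H = 0.514998 + 0.343164 = 0.8582

0.8582 bits


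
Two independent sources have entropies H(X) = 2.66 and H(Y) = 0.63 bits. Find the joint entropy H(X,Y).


For independent variables, H(X,Y) = H(X) + H(Y) = 2.66 + 0.63 = 3.29

3.29 bits


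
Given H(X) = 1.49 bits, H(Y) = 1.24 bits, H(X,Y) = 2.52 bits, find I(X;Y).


I(X;Y) = H(X) + H(Y) - H(X,Y) = 1.49 + 1.24 - 2.52 = 0.21

0.21 bits


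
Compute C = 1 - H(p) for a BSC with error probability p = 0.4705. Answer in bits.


H(p) = -p*log2(p) - (1-p)*log2(1-p) = -0.4705*log2(0.4705) - 0.5295*log2(0.5295) = 0.511779 + 0.485709 = 0.9975. C = 1 - H(p) = 1 - 0.9975 = 0.0025

0.0025 bits


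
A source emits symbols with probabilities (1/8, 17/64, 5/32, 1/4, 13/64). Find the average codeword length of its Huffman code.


Huffman construction (repeatedly merge the two least-probable nodes; each merge adds 1 bit to every symbol beneath it): 1/8 + 5/32 = 9/32; 13/64 + 1/4 = 29/64; 17/64 + 9/32 = 35/64; 29/64 + 35/64 = 1. Resulting codeword lengths (in the order the probabilities were given): (3, 2, 3, 2, 2). L_avg = sum(p_i * l_i) = 1/8*3 + 17/64*2 + 5/32*3 + 1/4*2 + 13/64*2 = 73/32 = 2.2812

2.2812 bits


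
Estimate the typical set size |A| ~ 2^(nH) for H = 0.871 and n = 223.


log2|A_typical| = nH = 223 * 0.871 = 194.233, so |A_typical| ~ 2^194.233 = 2.951e+58

2.951e+58


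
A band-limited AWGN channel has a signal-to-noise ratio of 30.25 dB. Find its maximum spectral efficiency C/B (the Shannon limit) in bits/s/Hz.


SNR_linear = 10^(30.25/10) = 1059.2537; C/B = log2(1 + SNR_linear) = log2(1 + 1059.2537) = 10.0502

10.0502 bits/s/Hz


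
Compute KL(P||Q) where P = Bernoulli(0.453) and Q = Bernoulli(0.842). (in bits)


KL = p*log2(p/q) + (1-p)*log2((1-p)/(1-q)) = 0.453*log2(0.453/0.842) + 0.547*log2(0.547/0.158) = 0.5749

0.5749 bits


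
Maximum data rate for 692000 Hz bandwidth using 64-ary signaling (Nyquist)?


Rate = 2 * B * log2(M) = 2 * 692000 * 6.0 = 8304000.0

8304000.0 bps


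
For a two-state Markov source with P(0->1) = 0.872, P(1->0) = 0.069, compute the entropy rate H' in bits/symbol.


Stationary distribution: pi_0 = p10/(p01+p10) = 0.0733, pi_1 = 0.9267. Entropy rate H' = pi_0*H(p01) + pi_1*H(p10) = 0.0733*0.5519 + 0.9267*0.3622 = 0.3761

0.3761 bits/symbol


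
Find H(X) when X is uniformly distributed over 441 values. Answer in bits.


H = log2(n) = log2(441) = 8.7846

8.7846 bits


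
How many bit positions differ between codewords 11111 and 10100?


Count differing positions: . ^ . ^ ^ = 3 differences

3


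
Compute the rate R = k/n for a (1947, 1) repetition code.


Rate = k/n = 1/1947

1/1947


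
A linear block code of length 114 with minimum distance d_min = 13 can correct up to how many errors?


Correction capability = floor((d-1)/2) = floor((13-1)/2) = 6

6 errors


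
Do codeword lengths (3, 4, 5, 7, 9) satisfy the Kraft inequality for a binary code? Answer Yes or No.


Kraft sum = sum(2^(-l_i)) = 0.2285, need <= 1. Result: satisfied (a binary prefix-free code with these lengths exists)

Yes


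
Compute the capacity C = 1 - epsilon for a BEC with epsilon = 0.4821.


C = 1 - epsilon = 1 - 0.4821 = 0.5179

0.5179 bits


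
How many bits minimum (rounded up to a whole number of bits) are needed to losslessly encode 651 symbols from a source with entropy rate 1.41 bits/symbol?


Minimum bits >= n * H = 651 * 1.41 = 917.91, rounded up to a whole number of bits = 918

918 bits


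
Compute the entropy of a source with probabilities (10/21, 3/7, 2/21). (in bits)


H = -sum(p_i * log2(p_i)). Terms: -(10/21)*log2(10/21) = 0.509709; -(3/7)*log2(3/7) = 0.523882; -(2/21)*log2(2/21) = 0.323078. H = 0.509709 + 0.523882 + 0.323078 = 1.3567

1.3567 bits


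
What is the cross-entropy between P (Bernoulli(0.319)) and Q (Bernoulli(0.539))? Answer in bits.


H(P,Q) = -p*log2(q) - (1-p)*log2(1-q). -0.319*log2(0.539) = 0.284434; -0.681*log2(0.461) = 0.760787. H(P,Q) = 0.284434 + 0.760787 = 1.0452

1.0452 bits


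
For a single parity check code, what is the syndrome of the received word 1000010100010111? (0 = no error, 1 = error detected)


Syndrome = XOR of all bits = 1 XOR 0 XOR 0 XOR 0 XOR 0 XOR 1 XOR 0 XOR 1 XOR 0 XOR 0 XOR 0 XOR 1 XOR 0 XOR 1 XOR 1 XOR 1 = 1

1


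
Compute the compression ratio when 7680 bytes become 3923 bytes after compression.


Ratio = original / compressed = 7680 / 3923 = 1.9577

1.9577


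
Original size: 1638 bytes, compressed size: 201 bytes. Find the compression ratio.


Ratio = original / compressed = 1638 / 201 = 8.1493

8.1493


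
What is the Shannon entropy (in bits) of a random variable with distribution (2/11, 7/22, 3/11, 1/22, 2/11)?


H = -sum(p_i * log2(p_i)). Terms: -(2/11)*log2(2/11) = 0.447169; -(7/22)*log2(7/22) = 0.525661; -(3/11)*log2(3/11) = 0.511219; -(1/22)*log2(1/22) = 0.202701; -(2/11)*log2(2/11) = 0.447169. H = 0.447169 + 0.525661 + 0.511219 + 0.202701 + 0.447169 = 2.1339

2.1339 bits


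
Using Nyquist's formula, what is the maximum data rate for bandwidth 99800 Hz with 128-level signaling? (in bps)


Rate = 2 * B * log2(M) = 2 * 99800 * 7.0 = 1397200.0

1397200.0 bps


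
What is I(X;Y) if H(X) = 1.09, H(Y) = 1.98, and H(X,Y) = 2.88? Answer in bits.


I(X;Y) = H(X) + H(Y) - H(X,Y) = 1.09 + 1.98 - 2.88 = 0.19

0.19 bits


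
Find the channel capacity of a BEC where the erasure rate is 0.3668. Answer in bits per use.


C = 1 - epsilon = 1 - 0.3668 = 0.6332

0.6332 bits


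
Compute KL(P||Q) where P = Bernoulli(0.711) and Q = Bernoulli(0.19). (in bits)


KL = p*log2(p/q) + (1-p)*log2((1-p)/(1-q)) = 0.711*log2(0.711/0.19) + 0.289*log2(0.289/0.81) = 0.9239

0.9239 bits


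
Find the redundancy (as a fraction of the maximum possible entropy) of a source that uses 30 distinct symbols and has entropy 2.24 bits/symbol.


H_max = log2(K) = log2(30) = 4.9069 bits/symbol. Redundancy = 1 - H/H_max = 1 - 2.24/4.9069 = 1 - 0.4565 = 0.5435

0.5435


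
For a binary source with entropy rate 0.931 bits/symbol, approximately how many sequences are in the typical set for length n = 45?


log2|A_typical| = nH = 45 * 0.931 = 41.895, so |A_typical| ~ 2^41.895 = 4.089e+12

4.089e+12


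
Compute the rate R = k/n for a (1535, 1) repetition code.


Rate = k/n = 1/1535

1/1535


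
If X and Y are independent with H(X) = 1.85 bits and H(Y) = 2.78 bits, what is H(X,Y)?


For independent variables, H(X,Y) = H(X) + H(Y) = 1.85 + 2.78 = 4.63

4.63 bits


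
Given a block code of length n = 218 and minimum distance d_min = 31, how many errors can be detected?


Detection capability = d_min - 1 = 31 - 1 = 30

30 errors


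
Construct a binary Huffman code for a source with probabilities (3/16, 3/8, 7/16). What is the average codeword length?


Huffman construction (repeatedly merge the two least-probable nodes; each merge adds 1 bit to every symbol beneath it): 3/16 + 3/8 = 9/16; 7/16 + 9/16 = 1. Resulting codeword lengths (in the order the probabilities were given): (2, 2, 1). L_avg = sum(p_i * l_i) = 3/16*2 + 3/8*2 + 7/16*1 = 25/16 = 1.5625

1.5625 bits


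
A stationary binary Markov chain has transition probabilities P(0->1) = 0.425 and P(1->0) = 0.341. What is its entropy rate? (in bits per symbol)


Stationary distribution: pi_0 = p10/(p01+p10) = 0.4452, pi_1 = 0.5548. Entropy rate H' = pi_0*H(p01) + pi_1*H(p10) = 0.4452*0.9837 + 0.5548*0.9258 = 0.9516

0.9516 bits/symbol


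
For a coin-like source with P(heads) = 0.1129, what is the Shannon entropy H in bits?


H = -p*log2(p) - (1-p)*log2(1-p). -0.1129*log2(0.1129) = 0.355283; -0.8871*log2(0.8871) = 0.153319. H = 0.355283 + 0.153319 = 0.5086

0.5086 bits


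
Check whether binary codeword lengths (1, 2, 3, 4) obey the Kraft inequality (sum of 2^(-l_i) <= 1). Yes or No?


Kraft sum = sum(2^(-l_i)) = 0.9375, need <= 1. Result: satisfied (a binary prefix-free code with these lengths exists)

Yes


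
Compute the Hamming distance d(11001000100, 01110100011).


Count differing positions: ^ . ^ ^ ^ ^ . . ^ ^ ^ = 8 differences

8


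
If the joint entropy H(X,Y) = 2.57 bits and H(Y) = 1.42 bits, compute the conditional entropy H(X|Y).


H(X|Y) = H(X,Y) - H(Y) = 2.57 - 1.42 = 1.15

1.15 bits


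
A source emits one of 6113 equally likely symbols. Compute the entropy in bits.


H = log2(n) = log2(6113) = 12.5777

12.5777 bits


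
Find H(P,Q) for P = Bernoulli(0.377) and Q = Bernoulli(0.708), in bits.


H(P,Q) = -p*log2(q) - (1-p)*log2(1-q). -0.377*log2(0.708) = 0.187813; -0.623*log2(0.292) = 1.106423. H(P,Q) = 0.187813 + 1.106423 = 1.2942

1.2942 bits


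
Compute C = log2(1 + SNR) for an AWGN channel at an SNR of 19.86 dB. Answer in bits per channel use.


SNR_linear = 10^(19.86/10) = 96.8278; C = log2(1 + SNR_linear) = log2(1 + 96.8278) = 6.6122

6.6122 bits/channel use


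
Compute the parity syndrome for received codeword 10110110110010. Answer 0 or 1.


Syndrome = XOR of all bits = 1 XOR 0 XOR 1 XOR 1 XOR 0 XOR 1 XOR 1 XOR 0 XOR 1 XOR 1 XOR 0 XOR 0 XOR 1 XOR 0 = 0

0


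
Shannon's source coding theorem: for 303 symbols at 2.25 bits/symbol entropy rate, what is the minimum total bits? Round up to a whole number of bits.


Minimum bits >= n * H = 303 * 2.25 = 681.75, rounded up to a whole number of bits = 682

682 bits


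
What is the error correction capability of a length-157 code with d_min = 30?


Correction capability = floor((d-1)/2) = floor((30-1)/2) = 14

14 errors


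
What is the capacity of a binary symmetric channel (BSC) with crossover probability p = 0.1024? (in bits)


H(p) = -p*log2(p) - (1-p)*log2(1-p) = -0.1024*log2(0.1024) - 0.8976*log2(0.8976) = 0.336662 + 0.139896 = 0.4766. C = 1 - H(p) = 1 - 0.4766 = 0.5234

0.5234 bits


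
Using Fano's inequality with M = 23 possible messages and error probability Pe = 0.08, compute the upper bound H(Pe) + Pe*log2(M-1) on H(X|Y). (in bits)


H(Pe) = -Pe*log2(Pe) - (1-Pe)*log2(1-Pe) = -0.08*log2(0.08) - 0.92*log2(0.92) = 0.291508 + 0.110671 = 0.4022. Pe*log2(M-1) = 0.08*log2(22) = 0.356755. Bound = H(Pe) + Pe*log2(M-1) = 0.291508 + 0.110671 + 0.356755 = 0.7589

0.7589 bits


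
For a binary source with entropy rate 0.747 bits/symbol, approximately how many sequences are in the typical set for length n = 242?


log2|A_typical| = nH = 242 * 0.747 = 180.774, so |A_typical| ~ 2^180.774 = 2.621e+54

2.621e+54


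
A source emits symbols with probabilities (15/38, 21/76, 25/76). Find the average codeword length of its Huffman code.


Huffman construction (repeatedly merge the two least-probable nodes; each merge adds 1 bit to every symbol beneath it): 21/76 + 25/76 = 23/38; 15/38 + 23/38 = 1. Resulting codeword lengths (in the order the probabilities were given): (1, 2, 2). L_avg = sum(p_i * l_i) = 15/38*1 + 21/76*2 + 25/76*2 = 61/38 = 1.6053

1.6053 bits


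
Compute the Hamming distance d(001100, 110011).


Count differing positions: ^ ^ ^ ^ ^ ^ = 6 differences

6


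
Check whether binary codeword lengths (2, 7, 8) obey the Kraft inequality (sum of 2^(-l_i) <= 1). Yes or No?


Kraft sum = sum(2^(-l_i)) = 0.2617, need <= 1. Result: satisfied (a binary prefix-free code with these lengths exists)

Yes


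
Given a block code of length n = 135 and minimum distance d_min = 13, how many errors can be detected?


Detection capability = d_min - 1 = 13 - 1 = 12

12 errors


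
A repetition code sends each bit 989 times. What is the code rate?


Rate = k/n = 1/989

1/989


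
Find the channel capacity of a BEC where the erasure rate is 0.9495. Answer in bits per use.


C = 1 - epsilon = 1 - 0.9495 = 0.0505

0.0505 bits


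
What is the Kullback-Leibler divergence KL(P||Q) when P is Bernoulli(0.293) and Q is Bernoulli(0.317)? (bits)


KL = p*log2(p/q) + (1-p)*log2((1-p)/(1-q)) = 0.293*log2(0.293/0.317) + 0.707*log2(0.707/0.683) = 0.0019

0.0019 bits
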